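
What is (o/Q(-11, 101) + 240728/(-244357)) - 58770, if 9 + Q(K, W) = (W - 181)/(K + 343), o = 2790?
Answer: -11071550691496/187421819 ≈ -59073.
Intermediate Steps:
Q(K, W) = -9 + (-181 + W)/(343 + K) (Q(K, W) = -9 + (W - 181)/(K + 343) = -9 + (-181 + W)/(343 + K))
(o/Q(-11, 101) + 240728/(-244357)) - 58770 = (2790/(((-3268 + 101 - 9*(-11))/(343 - 11))) + 240728/(-244357)) - 58770 = (2790/(((-3268 + 101 + 99)/332)) + 240728*(-1/244357)) - 58770 = (2790/(((1/332)*(-3068))) - 240728/244357) - 58770 = (2790/(-767/83) - 240728/244357) - 58770 = (2790*(-83/767) - 240728/244357) - 58770 = (-231570/767 - 240728/244357) - 58770 = -56770388866/187421819 - 58770 = -11071550691496/187421819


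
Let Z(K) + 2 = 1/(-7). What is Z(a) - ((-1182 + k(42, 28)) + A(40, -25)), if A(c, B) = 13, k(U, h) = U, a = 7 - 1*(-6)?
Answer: 7874/7 ≈ 1124.9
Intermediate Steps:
a = 13 (a = 7 + 6 = 13)
Z(K) = -15/7 (Z(K) = -2 + 1/(-7) = -2 - 1/7 = -15/7)
Z(a) - ((-1182 + k(42, 28)) + A(40, -25)) = -15/7 - ((-1182 + 42) + 13) = -15/7 - (-1140 + 13) = -15/7 - 1*(-1127) = -15/7 + 1127 = 7874/7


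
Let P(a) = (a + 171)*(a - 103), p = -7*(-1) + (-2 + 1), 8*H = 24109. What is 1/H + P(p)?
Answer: -413927413/24109 ≈ -17169.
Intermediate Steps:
H = 24109/8 (H = (⅛)*24109 = 24109/8 ≈ 3013.6)
p = 6 (p = 7 - 1 = 6)
P(a) = (-103 + a)*(171 + a) (P(a) = (171 + a)*(-103 + a) = (-103 + a)*(171 + a))
1/H + P(p) = 1/(24109/8) + (-17613 + 6² + 68*6) = 8/24109 + (-17613 + 36 + 408) = 8/24109 - 17169 = -413927413/24109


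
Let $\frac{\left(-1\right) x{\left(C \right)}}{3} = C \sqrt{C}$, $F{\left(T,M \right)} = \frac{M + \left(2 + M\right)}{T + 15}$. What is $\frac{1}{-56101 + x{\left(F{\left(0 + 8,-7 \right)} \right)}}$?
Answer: $- \frac{682580867}{38293469235119} - \frac{1656 i \sqrt{69}}{38293469235119} \approx -1.7825 \cdot 10^{-5} - 3.5922 \cdot 10^{-10} i$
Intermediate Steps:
$F{\left(T,M \right)} = \frac{2 + 2 M}{15 + T}$
$x{\left(C \right)} = - 3 C^{\frac{3}{2}}$ ($x{\left(C \right)} = - 3 C \sqrt{C} = - 3 C^{\frac{3}{2}}$)
$\frac{1}{-56101 + x{\left(F{\left(0 + 8,-7 \right)} \right)}} = \frac{1}{-56101 - 3 \left(\frac{2 \left(1 - 7\right)}{15 + \left(0 + 8\right)}\right)^{\frac{3}{2}}} = \frac{1}{-56101 - 3 \left(2 \frac{1}{15 + 8} \left(-6\right)\right)^{\frac{3}{2}}} = \frac{1}{-56101 - 3 \left(2 \cdot \frac{1}{23} \left(-6\right)\right)^{\frac{3}{2}}} = \frac{1}{-56101 - 3 \left(- \frac{12}{23}\right)^{\frac{3}{2}}} = \frac{1}{-56101 - 3 \left(- \frac{24 i \sqrt{69}}{529}\right)} = \frac{1}{-56101 + \frac{72 i \sqrt{69}}{529}}$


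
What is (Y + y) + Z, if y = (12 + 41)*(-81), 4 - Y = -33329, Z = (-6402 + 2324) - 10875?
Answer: 14087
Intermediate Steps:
Z = -14953 (Z = -4078 - 10875 = -14953)
Y = 33333 (Y = 4 - 1*(-33329) = 4 + 33329 = 33333)
y = -4293 (y = 53*(-81) = -4293)
(Y + y) + Z = (33333 - 4293) - 14953 = 29040 - 14953 = 14087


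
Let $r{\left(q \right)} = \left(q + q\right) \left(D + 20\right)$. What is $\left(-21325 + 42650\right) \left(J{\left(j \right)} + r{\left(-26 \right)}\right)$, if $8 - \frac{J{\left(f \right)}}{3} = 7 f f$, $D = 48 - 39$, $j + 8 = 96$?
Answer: $-3499603100$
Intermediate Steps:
$j = 88$ ($j = -8 + 96 = 88$)
$D = 9$
$r{\left(q \right)} = 58 q$ ($r{\left(q \right)} = \left(q + q\right) \left(9 + 20\right) = 2 q 29 = 58 q$)
$J{\left(f \right)} = 24 - 21 f^{2}$ ($J{\left(f \right)} = 24 - 3 \cdot 7 f f = 24 - 3 \cdot 7 f^{2} = 24 - 21 f^{2}$)
$\left(-21325 + 42650\right) \left(J{\left(j \right)} + r{\left(-26 \right)}\right) = \left(-21325 + 42650\right) \left(\left(24 - 21 \cdot 88^{2}\right) + 58 \left(-26\right)\right) = 21325 \left(\left(24 - 162624\right) - 1508\right) = 21325 \left(-162600 - 1508\right) = 21325 \left(-164108\right) = -3499603100$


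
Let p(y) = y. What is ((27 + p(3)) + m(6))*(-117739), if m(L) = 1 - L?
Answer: -2943475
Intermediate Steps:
((27 + p(3)) + m(6))*(-117739) = ((27 + 3) + (1 - 1*6))*(-117739) = (30 + (1 - 6))*(-117739) = (30 - 5)*(-117739) = 25*(-117739) = -2943475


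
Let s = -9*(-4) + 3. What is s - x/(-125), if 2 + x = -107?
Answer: 4766/125 ≈ 38.128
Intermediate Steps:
x = -109 (x = -2 - 107 = -109)
s = 39 (s = 36 + 3 = 39)
s - x/(-125) = 39 - (-109)/(-125) = 39 - (-109)*(-1)/125 = 39 - 1*109/125 = 39 - 109/125 = 4766/125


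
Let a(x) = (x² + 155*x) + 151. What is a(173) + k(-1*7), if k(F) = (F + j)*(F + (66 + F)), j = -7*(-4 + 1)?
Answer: 57623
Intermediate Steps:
a(x) = 151 + x² + 155*x
j = 21 (j = -7*(-3) = 21)
k(F) = (21 + F)*(66 + 2*F) (k(F) = (F + 21)*(F + (66 + F)) = (21 + F)*(66 + 2*F))
a(173) + k(-1*7) = (151 + 173² + 155*173) + (1386 + 2*(-1*7)² + 108*(-1*7)) = (151 + 29929 + 26815) + (1386 + 2*(-7)² + 108*(-7)) = 56895 + (1386 + 2*49 - 756) = 56895 + (1386 + 98 - 756) = 56895 + 728 = 57623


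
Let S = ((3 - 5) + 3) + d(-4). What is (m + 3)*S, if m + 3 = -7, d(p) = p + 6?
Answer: -21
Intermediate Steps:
d(p) = 6 + p
m = -10 (m = -3 - 7 = -10)
S = 3 (S = ((3 - 5) + 3) + (6 - 4) = (-2 + 3) + 2 = 1 + 2 = 3)
(m + 3)*S = (-10 + 3)*3 = -7*3 = -21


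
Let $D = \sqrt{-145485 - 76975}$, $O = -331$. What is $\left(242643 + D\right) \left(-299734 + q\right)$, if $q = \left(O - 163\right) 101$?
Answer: $-84834786804 - 4894792 i \sqrt{1135} \approx -8.4835 \cdot 10^{10} - 1.649 \cdot 10^{8} i$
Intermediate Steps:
$q = -49894$ ($q = \left(-331 - 163\right) 101 = \left(-494\right) 101 = -49894$)
$D = 14 i \sqrt{1135}$ ($D = \sqrt{-222460} = 14 i \sqrt{1135} \approx 471.66 i$)
$\left(242643 + D\right) \left(-299734 + q\right) = \left(242643 + 14 i \sqrt{1135}\right) \left(-299734 - 49894\right) = \left(242643 + 14 i \sqrt{1135}\right) \left(-349628\right) = -84834786804 - 4894792 i \sqrt{1135}$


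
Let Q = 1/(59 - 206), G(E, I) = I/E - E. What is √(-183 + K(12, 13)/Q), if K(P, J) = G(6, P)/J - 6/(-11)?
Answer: 3*I*√495209/143 ≈ 14.763*I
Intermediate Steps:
G(E, I) = -E + I/E
K(P, J) = 6/11 + (-6 + P/6)/J (K(P, J) = (-1*6 + P/6)/J - 6/(-11) = (-6 + P*(⅙))/J - 6*(-1/11) = (-6 + P/6)/J + 6/11 = 6/11 + (-6 + P/6)/J)
Q = -1/147 (Q = 1/(-147) = -1/147 ≈ -0.0068027)
√(-183 + K(12, 13)/Q) = √(-183 + ((1/66)*(-396 + 11*12 + 36*13)/13)/(-1/147)) = √(-183 + ((1/66)*(1/13)*(-396 + 132 + 468))*(-147)) = √(-183 + ((1/66)*(1/13)*204)*(-147)) = √(-183 + (34/143)*(-147)) = √(-183 - 4998/143) = √(-31167/143) = 3*I*√495209/143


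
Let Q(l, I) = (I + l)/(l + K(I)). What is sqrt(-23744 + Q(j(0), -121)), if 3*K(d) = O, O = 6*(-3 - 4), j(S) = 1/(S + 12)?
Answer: 23*I*sqrt(1251331)/167 ≈ 154.06*I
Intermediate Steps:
j(S) = 1/(12 + S)
O = -42 (O = 6*(-7) = -42)
K(d) = -14 (K(d) = (1/3)*(-42) = -14)
Q(l, I) = (I + l)/(-14 + l) (Q(l, I) = (I + l)/(l - 14) = (I + l)/(-14 + l))
sqrt(-23744 + Q(j(0), -121)) = sqrt(-23744 + (-121 + 1/(12 + 0))/(-14 + 1/(12 + 0))) = sqrt(-23744 + (-121 + 1/12)/(-14 + 1/12)) = sqrt(-23744 - 1451/12/(-167/12)) = sqrt(-23744 - 12/167*(-1451/12)) = sqrt(-23744 + 1451/167) = sqrt(-3963797/167) = 23*I*sqrt(1251331)/167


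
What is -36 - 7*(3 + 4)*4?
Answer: -232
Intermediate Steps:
-36 - 7*(3 + 4)*4 = -36 - 49*4 = -36 - 7*28 = -36 - 196 = -232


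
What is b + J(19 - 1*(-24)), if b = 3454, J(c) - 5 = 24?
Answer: 3483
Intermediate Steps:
J(c) = 29 (J(c) = 5 + 24 = 29)
b + J(19 - 1*(-24)) = 3454 + 29 = 3483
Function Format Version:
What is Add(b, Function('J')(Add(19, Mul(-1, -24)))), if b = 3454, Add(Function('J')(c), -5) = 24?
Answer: 3483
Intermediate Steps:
Function('J')(c) = 29 (Function('J')(c) = Add(5, 24) = 29)
Add(b, Function('J')(Add(19, Mul(-1, -24)))) = Add(3454, 29) = 3483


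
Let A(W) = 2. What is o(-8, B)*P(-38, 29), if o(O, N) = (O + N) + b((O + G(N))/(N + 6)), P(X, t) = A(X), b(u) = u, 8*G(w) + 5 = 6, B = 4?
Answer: -383/40 ≈ -9.5750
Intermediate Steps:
G(w) = ⅛ (G(w) = -5/8 + (⅛)*6 = -5/8 + ¾ = ⅛)
P(X, t) = 2
o(O, N) = N + O + (⅛ + O)/(6 + N) (o(O, N) = (O + N) + (O + ⅛)/(N + 6) = (N + O) + (⅛ + O)/(6 + N) = N + O + (⅛ + O)/(6 + N))
o(-8, B)*P(-38, 29) = ((⅛ - 8 + (6 + 4)*(4 - 8))/(6 + 4))*2 = ((⅛ - 8 + 10*(-4))/10)*2 = ((⅛ - 8 - 40)/10)*2 = ((⅒)*(-383/8))*2 = -383/80*2 = -383/40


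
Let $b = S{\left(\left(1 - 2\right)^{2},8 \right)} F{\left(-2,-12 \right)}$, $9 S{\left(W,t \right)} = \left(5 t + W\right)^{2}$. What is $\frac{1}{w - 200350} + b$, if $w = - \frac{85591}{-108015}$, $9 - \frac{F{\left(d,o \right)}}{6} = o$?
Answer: $\frac{509292696346891}{21640719659} \approx 23534.0$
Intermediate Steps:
$F{\left(d,o \right)} = 54 - 6 o$
$S{\left(W,t \right)} = \frac{\left(W + 5 t\right)^{2}}{9}$ ($S{\left(W,t \right)} = \frac{\left(5 t + W\right)^{2}}{9} = \frac{\left(W + 5 t\right)^{2}}{9}$)
$w = \frac{85591}{108015}$ ($w = \left(-85591\right) \left(- \frac{1}{108015}\right) = \frac{85591}{108015} \approx 0.7924$)
$b = 23534$ ($b = \frac{\left(\left(1 - 2\right)^{2} + 5 \cdot 8\right)^{2}}{9} \left(54 - -72\right) = \frac{\left(\left(-1\right)^{2} + 40\right)^{2}}{9} \left(54 + 72\right) = \frac{\left(1 + 40\right)^{2}}{9} \cdot 126 = \frac{41^{2}}{9} \cdot 126 = \frac{1}{9} \cdot 1681 \cdot 126 = \frac{1681}{9} \cdot 126 = 23534$)
$\frac{1}{w - 200350} + b = \frac{1}{\frac{85591}{108015} - 200350} + 23534 = \frac{1}{- \frac{21640719659}{108015}} + 23534 = - \frac{108015}{21640719659} + 23534 = \frac{509292696346891}{21640719659}$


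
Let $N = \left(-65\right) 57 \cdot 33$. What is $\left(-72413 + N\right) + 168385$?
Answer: $-26293$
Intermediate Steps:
$N = -122265$ ($N = \left(-3705\right) 33 = -122265$)
$\left(-72413 + N\right) + 168385 = \left(-72413 - 122265\right) + 168385 = -194678 + 168385 = -26293$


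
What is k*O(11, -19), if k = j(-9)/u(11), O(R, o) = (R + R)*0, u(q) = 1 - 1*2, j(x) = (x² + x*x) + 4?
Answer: 0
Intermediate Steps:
j(x) = 4 + 2*x² (j(x) = (x² + x²) + 4 = 2*x² + 4 = 4 + 2*x²)
u(q) = -1 (u(q) = 1 - 2 = -1)
O(R, o) = 0 (O(R, o) = (2*R)*0 = 0)
k = -166 (k = (4 + 2*(-9)²)/(-1) = (4 + 2*81)*(-1) = (4 + 162)*(-1) = 166*(-1) = -166)
k*O(11, -19) = -166*0 = 0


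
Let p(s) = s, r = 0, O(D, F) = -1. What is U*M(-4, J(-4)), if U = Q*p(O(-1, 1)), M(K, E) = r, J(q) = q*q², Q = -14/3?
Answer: 0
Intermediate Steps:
Q = -14/3 (Q = -14*⅓ = -14/3 ≈ -4.6667)
J(q) = q³
M(K, E) = 0
U = 14/3 (U = -14/3*(-1) = 14/3 ≈ 4.6667)
U*M(-4, J(-4)) = (14/3)*0 = 0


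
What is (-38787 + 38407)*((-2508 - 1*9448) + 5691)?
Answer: 2380700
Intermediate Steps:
(-38787 + 38407)*((-2508 - 1*9448) + 5691) = -380*((-2508 - 9448) + 5691) = -380*(-11956 + 5691) = -380*(-6265) = 2380700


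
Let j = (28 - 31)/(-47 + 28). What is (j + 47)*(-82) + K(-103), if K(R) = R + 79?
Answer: -73928/19 ≈ -3890.9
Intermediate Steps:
j = 3/19 (j = -3/(-19) = -3*(-1/19) = 3/19 ≈ 0.15789)
K(R) = 79 + R
(j + 47)*(-82) + K(-103) = (3/19 + 47)*(-82) + (79 - 103) = (896/19)*(-82) - 24 = -73472/19 - 24 = -73928/19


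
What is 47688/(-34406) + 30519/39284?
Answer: -411669339/675802652 ≈ -0.60916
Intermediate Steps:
47688/(-34406) + 30519/39284 = 47688*(-1/34406) + 30519*(1/39284) = -23844/17203 + 30519/39284 = -411669339/675802652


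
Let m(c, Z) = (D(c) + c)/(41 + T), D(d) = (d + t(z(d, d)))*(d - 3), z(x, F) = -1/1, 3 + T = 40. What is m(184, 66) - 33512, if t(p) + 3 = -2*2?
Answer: -2581715/78 ≈ -33099.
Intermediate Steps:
T = 37 (T = -3 + 40 = 37)
z(x, F) = -1 (z(x, F) = -1*1 = -1)
t(p) = -7 (t(p) = -3 - 2*2 = -3 - 4 = -7)
D(d) = (-7 + d)*(-3 + d) (D(d) = (d - 7)*(d - 3) = (-7 + d)*(-3 + d))
m(c, Z) = 7/26 - 3*c/26 + c**2/78 (m(c, Z) = ((21 + c**2 - 10*c) + c)/(41 + 37) = (21 + c**2 - 9*c)/78 = (21 + c**2 - 9*c)*(1/78) = 7/26 - 3*c/26 + c**2/78)
m(184, 66) - 33512 = (7/26 - 3/26*184 + (1/78)*184**2) - 33512 = (7/26 - 276/13 + (1/78)*33856) - 33512 = (7/26 - 276/13 + 16928/39) - 33512 = 32221/78 - 33512 = -2581715/78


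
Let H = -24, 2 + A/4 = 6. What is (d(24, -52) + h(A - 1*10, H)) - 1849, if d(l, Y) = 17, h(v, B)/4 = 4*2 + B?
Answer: -1896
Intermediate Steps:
A = 16 (A = -8 + 4*6 = -8 + 24 = 16)
h(v, B) = 32 + 4*B (h(v, B) = 4*(4*2 + B) = 4*(8 + B) = 32 + 4*B)
(d(24, -52) + h(A - 1*10, H)) - 1849 = (17 + (32 + 4*(-24))) - 1849 = (17 + (32 - 96)) - 1849 = (17 - 64) - 1849 = -47 - 1849 = -1896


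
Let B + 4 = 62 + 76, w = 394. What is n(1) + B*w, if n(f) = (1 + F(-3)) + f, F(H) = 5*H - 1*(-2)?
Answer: 52785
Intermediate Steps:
F(H) = 2 + 5*H (F(H) = 5*H + 2 = 2 + 5*H)
B = 134 (B = -4 + (62 + 76) = -4 + 138 = 134)
n(f) = -12 + f (n(f) = (1 + (2 + 5*(-3))) + f = (1 + (2 - 15)) + f = (1 - 13) + f = -12 + f)
n(1) + B*w = (-12 + 1) + 134*394 = -11 + 52796 = 52785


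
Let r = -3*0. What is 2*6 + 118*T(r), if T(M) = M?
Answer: 12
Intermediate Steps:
r = 0
2*6 + 118*T(r) = 2*6 + 118*0 = 12 + 0 = 12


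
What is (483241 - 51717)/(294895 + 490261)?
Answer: 107881/196289 ≈ 0.54960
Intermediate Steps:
(483241 - 51717)/(294895 + 490261) = 431524/785156 = 431524*(1/785156) = 107881/196289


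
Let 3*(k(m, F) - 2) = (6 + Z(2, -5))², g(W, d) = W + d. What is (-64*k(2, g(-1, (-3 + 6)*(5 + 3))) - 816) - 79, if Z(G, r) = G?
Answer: -7165/3 ≈ -2388.3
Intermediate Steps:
k(m, F) = 70/3 (k(m, F) = 2 + (6 + 2)²/3 = 2 + (⅓)*8² = 2 + (⅓)*64 = 2 + 64/3 = 70/3)
(-64*k(2, g(-1, (-3 + 6)*(5 + 3))) - 816) - 79 = (-64*70/3 - 816) - 79 = (-4480/3 - 816) - 79 = -6928/3 - 79 = -7165/3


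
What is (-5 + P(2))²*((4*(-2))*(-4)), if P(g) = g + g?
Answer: 32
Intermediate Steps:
P(g) = 2*g
(-5 + P(2))²*((4*(-2))*(-4)) = (-5 + 2*2)²*((4*(-2))*(-4)) = (-5 + 4)²*(-8*(-4)) = (-1)²*32 = 1*32 = 32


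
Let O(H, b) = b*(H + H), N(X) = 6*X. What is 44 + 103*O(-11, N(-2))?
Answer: 27236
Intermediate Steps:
O(H, b) = 2*H*b (O(H, b) = b*(2*H) = 2*H*b)
44 + 103*O(-11, N(-2)) = 44 + 103*(2*(-11)*(6*(-2))) = 44 + 103*(2*(-11)*(-12)) = 44 + 103*264 = 44 + 27192 = 27236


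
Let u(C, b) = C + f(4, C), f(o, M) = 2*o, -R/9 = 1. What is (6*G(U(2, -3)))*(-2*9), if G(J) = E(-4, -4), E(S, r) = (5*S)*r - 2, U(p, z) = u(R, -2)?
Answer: -8424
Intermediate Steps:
R = -9 (R = -9*1 = -9)
u(C, b) = 8 + C (u(C, b) = C + 2*4 = C + 8 = 8 + C)
U(p, z) = -1 (U(p, z) = 8 - 9 = -1)
E(S, r) = -2 + 5*S*r (E(S, r) = 5*S*r - 2 = -2 + 5*S*r)
G(J) = 78 (G(J) = -2 + 5*(-4)*(-4) = -2 + 80 = 78)
(6*G(U(2, -3)))*(-2*9) = (6*78)*(-2*9) = 468*(-18) = -8424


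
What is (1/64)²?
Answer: 1/4096 ≈ 0.00024414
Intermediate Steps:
(1/64)² = 1/4096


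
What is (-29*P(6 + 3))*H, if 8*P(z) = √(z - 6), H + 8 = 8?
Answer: 0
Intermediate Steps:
H = 0 (H = -8 + 8 = 0)
P(z) = √(-6 + z)/8 (P(z) = √(z - 6)/8 = √(-6 + z)/8)
(-29*P(6 + 3))*H = -29*√(-6 + (6 + 3))/8*0 = -29*√(-6 + 9)/8*0 = -29*√3/8*0 = 0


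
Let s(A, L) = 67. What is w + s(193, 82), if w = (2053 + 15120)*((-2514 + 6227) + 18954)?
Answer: 389260458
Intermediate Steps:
w = 389260391 (w = 17173*(3713 + 18954) = 17173*22667 = 389260391)
w + s(193, 82) = 389260391 + 67 = 389260458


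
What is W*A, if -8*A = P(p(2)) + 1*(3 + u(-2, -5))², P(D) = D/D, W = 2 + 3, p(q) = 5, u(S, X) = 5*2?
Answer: -425/4 ≈ -106.25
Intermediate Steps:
u(S, X) = 10
W = 5
P(D) = 1
A = -85/4 (A = -(1 + 1*(3 + 10)²)/8 = -(1 + 1*13²)/8 = -(1 + 1*169)/8 = -(1 + 169)/8 = -⅛*170 = -85/4 ≈ -21.250)
W*A = 5*(-85/4) = -425/4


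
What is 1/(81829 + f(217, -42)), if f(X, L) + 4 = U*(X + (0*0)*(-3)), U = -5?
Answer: 1/80740 ≈ 1.2385e-5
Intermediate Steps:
f(X, L) = -4 - 5*X (f(X, L) = -4 - 5*(X + (0*0)*(-3)) = -4 - 5*(X + 0*(-3)) = -4 - 5*(X + 0) = -4 - 5*X)
1/(81829 + f(217, -42)) = 1/(81829 + (-4 - 5*217)) = 1/(81829 + (-4 - 1085)) = 1/(81829 - 1089) = 1/80740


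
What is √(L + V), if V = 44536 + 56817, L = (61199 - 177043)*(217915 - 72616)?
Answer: I*√16831916003 ≈ 1.2974e+5*I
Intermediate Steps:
L = -16832017356 (L = -115844*145299 = -16832017356)
V = 101353
√(L + V) = √(-16832017356 + 101353) = √(-16831916003) = I*√16831916003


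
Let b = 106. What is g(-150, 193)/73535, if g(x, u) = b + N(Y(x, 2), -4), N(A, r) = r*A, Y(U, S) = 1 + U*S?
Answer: 186/10505 ≈ 0.017706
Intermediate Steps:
Y(U, S) = 1 + S*U
N(A, r) = A*r
g(x, u) = 102 - 8*x (g(x, u) = 106 + (1 + 2*x)*(-4) = 106 + (-4 - 8*x) = 102 - 8*x)
g(-150, 193)/73535 = (102 - 8*(-150))/73535 = (102 + 1200)*(1/73535) = 1302*(1/73535) = 186/10505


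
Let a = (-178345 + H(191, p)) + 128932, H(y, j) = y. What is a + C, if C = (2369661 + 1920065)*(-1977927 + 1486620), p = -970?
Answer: -2107572461104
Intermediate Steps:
C = -2107572411882 (C = 4289726*(-491307) = -2107572411882)
a = -49222 (a = (-178345 + 191) + 128932 = -178154 + 128932 = -49222)
a + C = -49222 - 2107572411882 = -2107572461104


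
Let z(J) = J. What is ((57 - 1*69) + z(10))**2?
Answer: 4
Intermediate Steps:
((57 - 1*69) + z(10))**2 = ((57 - 1*69) + 10)**2 = ((57 - 69) + 10)**2 = (-12 + 10)**2 = (-2)**2 = 4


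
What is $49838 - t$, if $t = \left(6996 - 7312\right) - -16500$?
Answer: $33654$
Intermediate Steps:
$t = 16184$ ($t = \left(6996 - 7312\right) + 16500 = -316 + 16500 = 16184$)
$49838 - t = 49838 - 16184 = 33654$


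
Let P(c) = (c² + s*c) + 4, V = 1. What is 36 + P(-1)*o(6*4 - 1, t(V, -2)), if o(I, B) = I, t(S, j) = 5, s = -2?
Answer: 197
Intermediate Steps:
P(c) = 4 + c² - 2*c (P(c) = (c² - 2*c) + 4 = 4 + c² - 2*c)
36 + P(-1)*o(6*4 - 1, t(V, -2)) = 36 + (4 + (-1)² - 2*(-1))*(6*4 - 1) = 36 + (4 + 1 + 2)*(24 - 1) = 36 + 7*23 = 36 + 161 = 197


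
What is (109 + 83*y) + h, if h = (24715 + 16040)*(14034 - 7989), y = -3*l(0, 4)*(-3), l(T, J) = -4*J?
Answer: 246352132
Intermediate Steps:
y = -144 (y = -(-12)*4*(-3) = -3*(-16)*(-3) = 48*(-3) = -144)
h = 246363975 (h = 40755*6045 = 246363975)
(109 + 83*y) + h = (109 + 83*(-144)) + 246363975 = (109 - 11952) + 246363975 = -11843 + 246363975 = 246352132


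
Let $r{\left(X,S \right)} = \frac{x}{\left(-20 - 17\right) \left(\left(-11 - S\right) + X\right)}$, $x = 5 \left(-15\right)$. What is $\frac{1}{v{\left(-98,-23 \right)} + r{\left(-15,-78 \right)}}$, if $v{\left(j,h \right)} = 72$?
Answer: $\frac{1924}{138603} \approx 0.013881$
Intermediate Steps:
$x = -75$
$r{\left(X,S \right)} = - \frac{75}{407 - 37 X + 37 S}$ ($r{\left(X,S \right)} = - \frac{75}{\left(-20 - 17\right) \left(\left(-11 - S\right) + X\right)} = - \frac{75}{\left(-37\right) \left(-11 + X - S\right)} = - \frac{75}{407 - 37 X + 37 S}$)
$\frac{1}{v{\left(-98,-23 \right)} + r{\left(-15,-78 \right)}} = \frac{1}{72 - \frac{75}{407 - -555 + 37 \left(-78\right)}} = \frac{1}{72 - \frac{75}{407 + 555 - 2886}} = \frac{1}{72 - \frac{75}{-1924}} = \frac{1}{72 - - \frac{75}{1924}} = \frac{1}{72 + \frac{75}{1924}} = \frac{1}{\frac{138603}{1924}} = \frac{1924}{138603}$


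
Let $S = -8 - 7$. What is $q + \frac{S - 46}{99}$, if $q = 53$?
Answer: $\frac{5186}{99} \approx 52.384$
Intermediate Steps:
$S = -15$
$q + \frac{S - 46}{99} = 53 + \frac{-15 - 46}{99} = 53 + \frac{1}{99} \left(-61\right) = 53 - \frac{61}{99} = \frac{5186}{99}$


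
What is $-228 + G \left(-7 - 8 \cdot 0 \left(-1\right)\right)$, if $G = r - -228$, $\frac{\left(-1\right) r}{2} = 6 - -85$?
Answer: $-550$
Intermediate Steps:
$r = -182$ ($r = - 2 \left(6 - -85\right) = - 2 \left(6 + 85\right) = \left(-2\right) 91 = -182$)
$G = 46$ ($G = -182 - -228 = -182 + 228 = 46$)
$-228 + G \left(-7 - 8 \cdot 0 \left(-1\right)\right) = -228 + 46 \left(-7 - 8 \cdot 0 \left(-1\right)\right) = -228 + 46 \left(-7 - 0\right) = -228 + 46 \left(-7 + 0\right) = -228 + 46 \left(-7\right) = -228 - 322 = -550$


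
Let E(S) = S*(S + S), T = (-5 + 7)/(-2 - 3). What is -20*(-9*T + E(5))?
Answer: -1072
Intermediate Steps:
T = -⅖ (T = 2/(-5) = 2*(-⅕) = -⅖ ≈ -0.40000)
E(S) = 2*S² (E(S) = S*(2*S) = 2*S²)
-20*(-9*T + E(5)) = -20*(-9*(-⅖) + 2*5²) = -20*(18/5 + 2*25) = -20*(18/5 + 50) = -20*268/5 = -1072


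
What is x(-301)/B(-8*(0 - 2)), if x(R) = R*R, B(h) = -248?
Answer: -90601/248 ≈ -365.33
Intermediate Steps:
x(R) = R**2
x(-301)/B(-8*(0 - 2)) = (-301)**2/(-248) = 90601*(-1/248) = -90601/248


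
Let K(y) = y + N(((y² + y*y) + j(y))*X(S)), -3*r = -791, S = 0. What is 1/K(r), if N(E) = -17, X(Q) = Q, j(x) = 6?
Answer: 3/740 ≈ 0.0040541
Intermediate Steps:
r = 791/3 (r = -⅓*(-791) = 791/3 ≈ 263.67)
K(y) = -17 + y (K(y) = y - 17 = -17 + y)
1/K(r) = 1/(-17 + 791/3) = 1/(740/3) = 3/740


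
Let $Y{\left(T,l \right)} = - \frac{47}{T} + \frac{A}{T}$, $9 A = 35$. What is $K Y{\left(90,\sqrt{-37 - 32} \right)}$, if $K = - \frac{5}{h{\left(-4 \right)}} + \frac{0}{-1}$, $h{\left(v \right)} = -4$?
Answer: $- \frac{97}{162} \approx -0.59877$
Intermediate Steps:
$A = \frac{35}{9}$ ($A = \frac{1}{9} \cdot 35 = \frac{35}{9} \approx 3.8889$)
$Y{\left(T,l \right)} = - \frac{388}{9 T}$ ($Y{\left(T,l \right)} = - \frac{47}{T} + \frac{35}{9 T} = - \frac{388}{9 T}$)
$K = \frac{5}{4}$ ($K = - \frac{5}{-4} + \frac{0}{-1} = \left(-5\right) \left(- \frac{1}{4}\right) + 0 \left(-1\right) = \frac{5}{4} + 0 = \frac{5}{4} \approx 1.25$)
$K Y{\left(90,\sqrt{-37 - 32} \right)} = \frac{5 \left(- \frac{388}{9 \cdot 90}\right)}{4} = \frac{5 \left(\left(- \frac{388}{9}\right) \frac{1}{90}\right)}{4} = \frac{5}{4} \left(- \frac{194}{405}\right) = - \frac{97}{162}$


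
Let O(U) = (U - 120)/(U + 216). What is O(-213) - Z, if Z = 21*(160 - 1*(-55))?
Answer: -4626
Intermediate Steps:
Z = 4515 (Z = 21*(160 + 55) = 21*215 = 4515)
O(U) = (-120 + U)/(216 + U)
O(-213) - Z = (-120 - 213)/(216 - 213) - 1*4515 = -333/3 - 4515 = (⅓)*(-333) - 4515 = -111 - 4515 = -4626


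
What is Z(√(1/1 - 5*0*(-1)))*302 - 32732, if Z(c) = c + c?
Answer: -32128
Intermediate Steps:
Z(c) = 2*c
Z(√(1/1 - 5*0*(-1)))*302 - 32732 = (2*√(1/1 - 5*0*(-1)))*302 - 32732 = (2*√(1*1 + 0*(-1)))*302 - 32732 = (2*√(1 + 0))*302 - 32732 = (2*√1)*302 - 32732 = (2*1)*302 - 32732 = 2*302 - 32732 = 604 - 32732 = -32128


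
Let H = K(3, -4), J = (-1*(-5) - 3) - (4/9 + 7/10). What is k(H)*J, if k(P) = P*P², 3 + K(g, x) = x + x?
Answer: -102487/90 ≈ -1138.7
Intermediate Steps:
K(g, x) = -3 + 2*x (K(g, x) = -3 + (x + x) = -3 + 2*x)
J = 77/90 (J = (5 - 3) - (4*(⅑) + 7*(⅒)) = 2 - (4/9 + 7/10) = 2 - 1*103/90 = 2 - 103/90 = 77/90 ≈ 0.85556)
H = -11 (H = -3 + 2*(-4) = -3 - 8 = -11)
k(P) = P³
k(H)*J = (-11)³*(77/90) = -1331*77/90 = -102487/90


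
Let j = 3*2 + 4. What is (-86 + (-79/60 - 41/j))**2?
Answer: 1203409/144 ≈ 8357.0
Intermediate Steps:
j = 10 (j = 6 + 4 = 10)
(-86 + (-79/60 - 41/j))**2 = (-86 + (-79/60 - 41/10))**2 = (-86 - 65/12)**2 = (-1097/12)**2 = 1203409/144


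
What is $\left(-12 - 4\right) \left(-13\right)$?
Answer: $208$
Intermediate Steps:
$\left(-12 - 4\right) \left(-13\right) = \left(-16\right) \left(-13\right) = 208$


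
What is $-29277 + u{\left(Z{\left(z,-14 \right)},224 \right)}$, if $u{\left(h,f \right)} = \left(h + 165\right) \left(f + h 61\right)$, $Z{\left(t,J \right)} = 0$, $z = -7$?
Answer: $7683$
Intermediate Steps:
$u{\left(h,f \right)} = \left(165 + h\right) \left(f + 61 h\right)$
$-29277 + u{\left(Z{\left(z,-14 \right)},224 \right)} = -29277 + \left(61 \cdot 0^{2} + 165 \cdot 224 + 10065 \cdot 0 + 224 \cdot 0\right) = -29277 + \left(61 \cdot 0 + 36960 + 0 + 0\right) = -29277 + \left(0 + 36960 + 0 + 0\right) = -29277 + 36960 = 7683$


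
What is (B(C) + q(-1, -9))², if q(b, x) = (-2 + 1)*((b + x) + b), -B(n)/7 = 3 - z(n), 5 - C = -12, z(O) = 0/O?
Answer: 100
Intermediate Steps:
z(O) = 0
C = 17 (C = 5 - 1*(-12) = 5 + 12 = 17)
B(n) = -21 (B(n) = -7*(3 - 1*0) = -7*(3 + 0) = -7*3 = -21)
q(b, x) = -x - 2*b (q(b, x) = -(x + 2*b) = -x - 2*b)
(B(C) + q(-1, -9))² = (-21 + (-1*(-9) - 2*(-1)))² = (-21 + (9 + 2))² = (-21 + 11)² = (-10)² = 100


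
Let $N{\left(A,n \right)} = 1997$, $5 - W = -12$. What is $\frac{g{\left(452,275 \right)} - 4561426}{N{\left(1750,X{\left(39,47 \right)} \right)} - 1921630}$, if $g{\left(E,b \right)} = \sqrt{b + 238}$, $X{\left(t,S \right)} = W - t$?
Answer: $\frac{4561426}{1919633} - \frac{3 \sqrt{57}}{1919633} \approx 2.3762$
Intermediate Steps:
$W = 17$ ($W = 5 - -12 = 5 + 12 = 17$)
$X{\left(t,S \right)} = 17 - t$
$g{\left(E,b \right)} = \sqrt{238 + b}$
$\frac{g{\left(452,275 \right)} - 4561426}{N{\left(1750,X{\left(39,47 \right)} \right)} - 1921630} = \frac{\sqrt{238 + 275} - 4561426}{1997 - 1921630} = \frac{\sqrt{513} - 4561426}{-1919633} = \left(3 \sqrt{57} - 4561426\right) \left(- \frac{1}{1919633}\right) = \left(-4561426 + 3 \sqrt{57}\right) \left(- \frac{1}{1919633}\right) = \frac{4561426}{1919633} - \frac{3 \sqrt{57}}{1919633}$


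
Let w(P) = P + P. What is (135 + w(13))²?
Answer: 25921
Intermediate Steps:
w(P) = 2*P
(135 + w(13))² = (135 + 2*13)² = (135 + 26)² = 161² = 25921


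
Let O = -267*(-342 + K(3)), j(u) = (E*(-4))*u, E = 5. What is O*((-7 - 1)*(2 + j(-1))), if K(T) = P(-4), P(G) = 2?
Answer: -15977280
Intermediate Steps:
K(T) = 2
j(u) = -20*u (j(u) = (5*(-4))*u = -20*u)
O = 90780 (O = -267*(-342 + 2) = -267*(-340) = 90780)
O*((-7 - 1)*(2 + j(-1))) = 90780*((-7 - 1)*(2 - 20*(-1))) = 90780*(-8*(2 + 20)) = 90780*(-8*22) = 90780*(-176) = -15977280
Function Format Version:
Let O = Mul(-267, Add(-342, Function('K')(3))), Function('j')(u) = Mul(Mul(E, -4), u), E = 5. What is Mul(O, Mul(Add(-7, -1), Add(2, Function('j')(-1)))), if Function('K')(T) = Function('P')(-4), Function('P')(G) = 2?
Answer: -15977280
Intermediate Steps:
Function('K')(T) = 2
Function('j')(u) = Mul(-20, u) (Function('j')(u) = Mul(Mul(5, -4), u) = Mul(-20, u))
O = 90780 (O = Mul(-267, Add(-342, 2)) = Mul(-267, -340) = 90780)
Mul(O, Mul(Add(-7, -1), Add(2, Function('j')(-1)))) = Mul(90780, Mul(Add(-7, -1), Add(2, Mul(-20, -1)))) = Mul(90780, Mul(-8, Add(2, 20))) = Mul(90780, Mul(-8, 22)) = Mul(90780, -176) = -15977280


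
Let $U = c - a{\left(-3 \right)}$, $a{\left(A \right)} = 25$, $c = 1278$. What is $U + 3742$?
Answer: $4995$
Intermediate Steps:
$U = 1253$ ($U = 1278 - 25 = 1253$)
$U + 3742 = 1253 + 3742 = 4995$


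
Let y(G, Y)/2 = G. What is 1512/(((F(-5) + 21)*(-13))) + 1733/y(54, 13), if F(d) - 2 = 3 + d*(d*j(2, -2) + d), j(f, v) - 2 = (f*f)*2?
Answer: 945419/60372 ≈ 15.660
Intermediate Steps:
j(f, v) = 2 + 2*f**2 (j(f, v) = 2 + (f*f)*2 = 2 + f**2*2 = 2 + 2*f**2)
y(G, Y) = 2*G
F(d) = 5 + 11*d**2 (F(d) = 2 + (3 + d*(d*(2 + 2*2**2) + d)) = 2 + (3 + d*(d*(2 + 2*4) + d)) = 2 + (3 + d*(d*(2 + 8) + d)) = 2 + (3 + d*(d*10 + d)) = 2 + (3 + d*(10*d + d)) = 2 + (3 + d*(11*d)) = 2 + (3 + 11*d**2) = 5 + 11*d**2)
1512/(((F(-5) + 21)*(-13))) + 1733/y(54, 13) = 1512/((((5 + 11*(-5)**2) + 21)*(-13))) + 1733/((2*54)) = 1512/((((5 + 11*25) + 21)*(-13))) + 1733/108 = 1512/((((5 + 275) + 21)*(-13))) + 1733*(1/108) = 1512/(((280 + 21)*(-13))) + 1733/108 = 1512/((301*(-13))) + 1733/108 = 1512/(-3913) + 1733/108 = 1512*(-1/3913) + 1733/108 = -216/559 + 1733/108 = 945419/60372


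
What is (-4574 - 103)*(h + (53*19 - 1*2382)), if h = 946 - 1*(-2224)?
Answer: -8395215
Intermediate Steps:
h = 3170 (h = 946 + 2224 = 3170)
(-4574 - 103)*(h + (53*19 - 1*2382)) = (-4574 - 103)*(3170 + (53*19 - 1*2382)) = -4677*(3170 + (1007 - 2382)) = -4677*(3170 - 1375) = -4677*1795 = -8395215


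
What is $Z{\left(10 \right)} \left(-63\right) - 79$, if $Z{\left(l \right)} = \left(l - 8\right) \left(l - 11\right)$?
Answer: $47$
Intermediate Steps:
$Z{\left(l \right)} = \left(-11 + l\right) \left(-8 + l\right)$ ($Z{\left(l \right)} = \left(-8 + l\right) \left(-11 + l\right) = \left(-11 + l\right) \left(-8 + l\right)$)
$Z{\left(10 \right)} \left(-63\right) - 79 = \left(88 + 10^{2} - 190\right) \left(-63\right) - 79 = \left(88 + 100 - 190\right) \left(-63\right) - 79 = \left(-2\right) \left(-63\right) - 79 = 126 - 79 = 47$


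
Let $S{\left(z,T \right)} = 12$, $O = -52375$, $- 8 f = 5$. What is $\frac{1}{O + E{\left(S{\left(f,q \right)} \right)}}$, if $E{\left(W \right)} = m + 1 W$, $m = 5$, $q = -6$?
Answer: $- \frac{1}{52358} \approx -1.9099 \cdot 10^{-5}$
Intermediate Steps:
$f = - \frac{5}{8}$ ($f = \left(- \frac{1}{8}\right) 5 = - \frac{5}{8} \approx -0.625$)
$E{\left(W \right)} = 5 + W$ ($E{\left(W \right)} = 5 + 1 W = 5 + W$)
$\frac{1}{O + E{\left(S{\left(f,q \right)} \right)}} = \frac{1}{-52375 + \left(5 + 12\right)} = \frac{1}{-52375 + 17} = \frac{1}{-52358} = - \frac{1}{52358}$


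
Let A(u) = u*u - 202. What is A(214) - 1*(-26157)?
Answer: 71751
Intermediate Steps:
A(u) = -202 + u² (A(u) = u² - 202 = -202 + u²)
A(214) - 1*(-26157) = (-202 + 214²) - 1*(-26157) = (-202 + 45796) + 26157 = 45594 + 26157 = 71751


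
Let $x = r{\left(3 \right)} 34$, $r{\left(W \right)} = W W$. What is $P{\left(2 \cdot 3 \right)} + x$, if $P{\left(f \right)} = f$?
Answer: $312$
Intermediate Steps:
$r{\left(W \right)} = W^{2}$
$x = 306$ ($x = 3^{2} \cdot 34 = 9 \cdot 34 = 306$)
$P{\left(2 \cdot 3 \right)} + x = 2 \cdot 3 + 306 = 6 + 306 = 312$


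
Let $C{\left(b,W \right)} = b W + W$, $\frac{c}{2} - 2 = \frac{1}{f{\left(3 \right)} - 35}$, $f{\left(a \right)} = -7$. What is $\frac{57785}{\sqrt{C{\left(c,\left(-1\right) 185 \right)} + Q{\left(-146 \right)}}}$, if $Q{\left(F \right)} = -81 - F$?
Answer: $- \frac{889 i \sqrt{15015}}{55} \approx - 1980.6 i$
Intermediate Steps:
$c = \frac{83}{21}$ ($c = 4 + \frac{2}{-7 - 35} = 4 + \frac{2}{-42} = 4 + 2 \left(- \frac{1}{42}\right) = 4 - \frac{1}{21} = \frac{83}{21} \approx 3.9524$)
$C{\left(b,W \right)} = W + W b$ ($C{\left(b,W \right)} = W b + W = W + W b$)
$\frac{57785}{\sqrt{C{\left(c,\left(-1\right) 185 \right)} + Q{\left(-146 \right)}}} = \frac{57785}{\sqrt{\left(-1\right) 185 \left(1 + \frac{83}{21}\right) - -65}} = \frac{57785}{\sqrt{\left(-185\right) \frac{104}{21} + \left(-81 + 146\right)}} = \frac{57785}{\sqrt{- \frac{19240}{21} + 65}} = \frac{57785}{\sqrt{- \frac{17875}{21}}} = \frac{57785}{\frac{5}{21} i \sqrt{15015}} = 57785 \left(- \frac{i \sqrt{15015}}{3575}\right) = - \frac{889 i \sqrt{15015}}{55}$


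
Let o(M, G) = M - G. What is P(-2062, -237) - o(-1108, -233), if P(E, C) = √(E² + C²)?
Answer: 875 + √4308013 ≈ 2950.6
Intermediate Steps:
P(E, C) = √(C² + E²)
P(-2062, -237) - o(-1108, -233) = √((-237)² + (-2062)²) - (-1108 - 1*(-233)) = √(56169 + 4251844) - (-1108 + 233) = √4308013 - 1*(-875) = √4308013 + 875 = 875 + √4308013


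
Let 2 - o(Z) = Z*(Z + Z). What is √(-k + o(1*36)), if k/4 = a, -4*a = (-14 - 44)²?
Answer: 3*√86 ≈ 27.821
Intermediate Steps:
o(Z) = 2 - 2*Z² (o(Z) = 2 - Z*(Z + Z) = 2 - Z*2*Z = 2 - 2*Z²)
a = -841 (a = -(-14 - 44)²/4 = -¼*(-58)² = -¼*3364 = -841)
k = -3364 (k = 4*(-841) = -3364)
√(-k + o(1*36)) = √(-1*(-3364) + (2 - 2*(1*36)²)) = √(3364 + (2 - 2*36²)) = √(3364 + (2 - 2*1296)) = √(3364 + (2 - 2592)) = √(3364 - 2590) = √774 = 3*√86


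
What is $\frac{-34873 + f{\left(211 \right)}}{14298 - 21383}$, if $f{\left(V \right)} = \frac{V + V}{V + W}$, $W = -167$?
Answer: $\frac{153399}{31174} \approx 4.9207$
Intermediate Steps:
$f{\left(V \right)} = \frac{2 V}{-167 + V}$ ($f{\left(V \right)} = \frac{V + V}{V - 167} = \frac{2 V}{-167 + V}$)
$\frac{-34873 + f{\left(211 \right)}}{14298 - 21383} = \frac{-34873 + 2 \cdot 211 \frac{1}{-167 + 211}}{14298 - 21383} = \frac{-34873 + 2 \cdot 211 \cdot \frac{1}{44}}{-7085} = \left(-34873 + 2 \cdot 211 \cdot \frac{1}{44}\right) \left(- \frac{1}{7085}\right) = \left(-34873 + \frac{211}{22}\right) \left(- \frac{1}{7085}\right) = \left(- \frac{766995}{22}\right) \left(- \frac{1}{7085}\right) = \frac{153399}{31174}$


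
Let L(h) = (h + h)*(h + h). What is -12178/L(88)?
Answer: -6089/15488 ≈ -0.39314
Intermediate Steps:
L(h) = 4*h**2 (L(h) = (2*h)*(2*h) = 4*h**2)
-12178/L(88) = -12178/(4*88**2) = -12178/(4*7744) = -12178/30976 = -12178*1/30976 = -6089/15488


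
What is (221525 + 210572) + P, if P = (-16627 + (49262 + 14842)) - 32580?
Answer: 446994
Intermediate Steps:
P = 14897 (P = (-16627 + 64104) - 32580 = 47477 - 32580 = 14897)
(221525 + 210572) + P = (221525 + 210572) + 14897 = 432097 + 14897 = 446994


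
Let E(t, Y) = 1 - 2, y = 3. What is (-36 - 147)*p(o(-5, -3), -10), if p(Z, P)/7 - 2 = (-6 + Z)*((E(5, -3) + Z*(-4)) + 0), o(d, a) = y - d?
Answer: 81984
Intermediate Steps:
E(t, Y) = -1
o(d, a) = 3 - d
p(Z, P) = 14 + 7*(-1 - 4*Z)*(-6 + Z) (p(Z, P) = 14 + 7*((-6 + Z)*((-1 + Z*(-4)) + 0)) = 14 + 7*((-6 + Z)*((-1 - 4*Z) + 0)) = 14 + 7*((-6 + Z)*(-1 - 4*Z)) = 14 + 7*((-1 - 4*Z)*(-6 + Z)) = 14 + 7*(-1 - 4*Z)*(-6 + Z))
(-36 - 147)*p(o(-5, -3), -10) = (-36 - 147)*(56 - 28*(3 - 1*(-5))**2 + 161*(3 - 1*(-5))) = -183*(56 - 28*(3 + 5)**2 + 161*(3 + 5)) = -183*(56 - 28*8**2 + 161*8) = -183*(56 - 28*64 + 1288) = -183*(56 - 1792 + 1288) = -183*(-448) = 81984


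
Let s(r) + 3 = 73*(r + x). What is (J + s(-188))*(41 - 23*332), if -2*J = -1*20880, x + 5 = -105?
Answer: 85952615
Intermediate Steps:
x = -110 (x = -5 - 105 = -110)
s(r) = -8033 + 73*r (s(r) = -3 + 73*(r - 110) = -3 + 73*(-110 + r) = -3 + (-8030 + 73*r) = -8033 + 73*r)
J = 10440 (J = -(-1)*20880/2 = -1/2*(-20880) = 10440)
(J + s(-188))*(41 - 23*332) = (10440 + (-8033 + 73*(-188)))*(41 - 23*332) = (10440 + (-8033 - 13724))*(41 - 7636) = (10440 - 21757)*(-7595) = -11317*(-7595) = 85952615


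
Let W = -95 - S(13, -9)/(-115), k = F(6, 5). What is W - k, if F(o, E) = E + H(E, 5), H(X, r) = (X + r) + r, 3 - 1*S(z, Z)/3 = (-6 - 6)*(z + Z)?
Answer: -13072/115 ≈ -113.67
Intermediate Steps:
S(z, Z) = 9 + 36*Z + 36*z (S(z, Z) = 9 - 3*(-6 - 6)*(z + Z) = 9 - (-36)*(Z + z) = 9 - 3*(-12*Z - 12*z) = 9 + (36*Z + 36*z) = 9 + 36*Z + 36*z)
H(X, r) = X + 2*r
F(o, E) = 10 + 2*E (F(o, E) = E + (E + 2*5) = E + (E + 10) = E + (10 + E) = 10 + 2*E)
k = 20 (k = 10 + 2*5 = 10 + 10 = 20)
W = -10772/115 (W = -95 - (9 + 36*(-9) + 36*13)/(-115) = -95 - (9 - 324 + 468)*(-1)/115 = -95 - 153*(-1)/115 = -95 - 1*(-153/115) = -95 + 153/115 = -10772/115 ≈ -93.670)
W - k = -10772/115 - 1*20 = -10772/115 - 20 = -13072/115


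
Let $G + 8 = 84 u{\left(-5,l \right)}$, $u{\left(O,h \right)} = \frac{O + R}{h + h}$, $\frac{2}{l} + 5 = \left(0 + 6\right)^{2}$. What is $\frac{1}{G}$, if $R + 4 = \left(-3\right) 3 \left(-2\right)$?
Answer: $\frac{1}{5851} \approx 0.00017091$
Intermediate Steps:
$R = 14$ ($R = -4 + \left(-3\right) 3 \left(-2\right) = -4 - -18 = -4 + 18 = 14$)
$l = \frac{2}{31}$ ($l = \frac{2}{-5 + \left(0 + 6\right)^{2}} = \frac{2}{-5 + 6^{2}} = \frac{2}{-5 + 36} = \frac{2}{31} \approx 0.064516$)
$u{\left(O,h \right)} = \frac{14 + O}{2 h}$ ($u{\left(O,h \right)} = \frac{O + 14}{h + h} = \frac{14 + O}{2 h}$)
$G = 5851$ ($G = -8 + 84 \frac{14 - 5}{2 \cdot \frac{2}{31}} = -8 + 84 \cdot \frac{1}{2} \cdot \frac{31}{2} \cdot 9 = -8 + 84 \cdot \frac{279}{4} = -8 + 5859 = 5851$)
$\frac{1}{G} = \frac{1}{5851}$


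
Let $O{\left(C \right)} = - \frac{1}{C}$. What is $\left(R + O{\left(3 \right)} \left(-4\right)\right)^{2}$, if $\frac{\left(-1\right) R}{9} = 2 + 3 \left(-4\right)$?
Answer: $\frac{75076}{9} \approx 8341.8$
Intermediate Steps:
$R = 90$ ($R = - 9 \left(2 + 3 \left(-4\right)\right) = - 9 \left(2 - 12\right) = \left(-9\right) \left(-10\right) = 90$)
$\left(R + O{\left(3 \right)} \left(-4\right)\right)^{2} = \left(90 + - \frac{1}{3} \left(-4\right)\right)^{2} = \left(90 + \left(-1\right) \frac{1}{3} \left(-4\right)\right)^{2} = \left(90 - - \frac{4}{3}\right)^{2} = \left(90 + \frac{4}{3}\right)^{2} = \left(\frac{274}{3}\right)^{2} = \frac{75076}{9}$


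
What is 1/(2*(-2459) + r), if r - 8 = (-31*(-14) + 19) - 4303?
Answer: -1/8760 ≈ -0.00011416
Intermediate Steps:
r = -3842 (r = 8 + ((-31*(-14) + 19) - 4303) = 8 + ((434 + 19) - 4303) = 8 + (453 - 4303) = 8 - 3850 = -3842)
1/(2*(-2459) + r) = 1/(2*(-2459) - 3842) = 1/(-4918 - 3842) = 1/(-8760) = -1/8760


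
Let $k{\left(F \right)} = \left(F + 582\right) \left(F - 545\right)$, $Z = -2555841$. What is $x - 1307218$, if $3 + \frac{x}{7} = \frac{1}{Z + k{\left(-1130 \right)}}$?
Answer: $- \frac{2141180354906}{1637941} \approx -1.3072 \cdot 10^{6}$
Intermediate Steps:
$k{\left(F \right)} = \left(-545 + F\right) \left(582 + F\right)$ ($k{\left(F \right)} = \left(582 + F\right) \left(-545 + F\right) = \left(-545 + F\right) \left(582 + F\right)$)
$x = - \frac{34396768}{1637941}$ ($x = -21 + \frac{7}{-2555841 + \left(-317190 + \left(-1130\right)^{2} + 37 \left(-1130\right)\right)} = -21 + \frac{7}{-2555841 - -917900} = -21 + \frac{7}{-2555841 + 917900} = -21 + \frac{7}{-1637941} = -21 + 7 \left(- \frac{1}{1637941}\right) = -21 - \frac{7}{1637941} = - \frac{34396768}{1637941} \approx -21.0$)
$x - 1307218 = - \frac{34396768}{1637941} - 1307218 = - \frac{2141180354906}{1637941}$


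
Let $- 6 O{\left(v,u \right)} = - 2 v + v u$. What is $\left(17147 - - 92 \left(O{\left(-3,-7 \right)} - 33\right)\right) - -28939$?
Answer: $42636$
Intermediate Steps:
$O{\left(v,u \right)} = \frac{v}{3} - \frac{u v}{6}$ ($O{\left(v,u \right)} = - \frac{- 2 v + v u}{6} = - \frac{- 2 v + u v}{6} = \frac{v}{3} - \frac{u v}{6}$)
$\left(17147 - - 92 \left(O{\left(-3,-7 \right)} - 33\right)\right) - -28939 = \left(17147 - - 92 \left(\frac{1}{6} \left(-3\right) \left(2 - -7\right) - 33\right)\right) - -28939 = \left(17147 - - 92 \left(\frac{1}{6} \left(-3\right) \left(2 + 7\right) - 33\right)\right) + 28939 = \left(17147 - - 92 \left(\frac{1}{6} \left(-3\right) 9 - 33\right)\right) + 28939 = \left(17147 - - 92 \left(- \frac{9}{2} - 33\right)\right) + 28939 = \left(17147 - \left(-92\right) \left(- \frac{75}{2}\right)\right) + 28939 = \left(17147 - 3450\right) + 28939 = 13697 + 28939 = 42636$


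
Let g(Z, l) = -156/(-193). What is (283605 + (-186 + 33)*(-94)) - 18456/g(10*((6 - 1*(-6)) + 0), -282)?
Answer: 3576997/13 ≈ 2.7515e+5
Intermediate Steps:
g(Z, l) = 156/193 (g(Z, l) = -156*(-1/193) = 156/193)
(283605 + (-186 + 33)*(-94)) - 18456/g(10*((6 - 1*(-6)) + 0), -282) = (283605 + (-186 + 33)*(-94)) - 18456/156/193 = (283605 - 153*(-94)) - 18456*193/156 = (283605 + 14382) - 296834/13 = 297987 - 296834/13 = 3576997/13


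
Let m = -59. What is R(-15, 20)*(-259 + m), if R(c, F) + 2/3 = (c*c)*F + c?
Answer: -1426018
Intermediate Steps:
R(c, F) = -⅔ + c + F*c² (R(c, F) = -⅔ + ((c*c)*F + c) = -⅔ + (c²*F + c) = -⅔ + (F*c² + c) = -⅔ + (c + F*c²) = -⅔ + c + F*c²)
R(-15, 20)*(-259 + m) = (-⅔ - 15 + 20*(-15)²)*(-259 - 59) = (-⅔ - 15 + 20*225)*(-318) = (-⅔ - 15 + 4500)*(-318) = (13453/3)*(-318) = -1426018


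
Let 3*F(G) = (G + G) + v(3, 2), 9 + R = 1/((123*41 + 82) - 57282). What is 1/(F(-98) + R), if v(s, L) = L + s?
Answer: -156471/11370229 ≈ -0.013761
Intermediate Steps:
R = -469414/52157 (R = -9 + 1/((123*41 + 82) - 57282) = -9 + 1/((5043 + 82) - 57282) = -9 + 1/(5125 - 57282) = -9 + 1/(-52157) = -9 - 1/52157 = -469414/52157 ≈ -9.0000)
F(G) = 5/3 + 2*G/3 (F(G) = ((G + G) + (2 + 3))/3 = (2*G + 5)/3 = (5 + 2*G)/3 = 5/3 + 2*G/3)
1/(F(-98) + R) = 1/((5/3 + (2/3)*(-98)) - 469414/52157) = 1/((5/3 - 196/3) - 469414/52157) = 1/(-191/3 - 469414/52157) = 1/(-11370229/156471) = -156471/11370229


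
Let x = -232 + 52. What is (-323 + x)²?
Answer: 253009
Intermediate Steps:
x = -180
(-323 + x)² = (-323 - 180)² = (-503)² = 253009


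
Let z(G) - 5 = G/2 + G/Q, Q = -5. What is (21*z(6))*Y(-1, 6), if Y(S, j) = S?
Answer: -714/5 ≈ -142.80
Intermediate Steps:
z(G) = 5 + 3*G/10 (z(G) = 5 + (G/2 + G/(-5)) = 5 + (G*(½) + G*(-⅕)) = 5 + (G/2 - G/5) = 5 + 3*G/10)
(21*z(6))*Y(-1, 6) = (21*(5 + (3/10)*6))*(-1) = (21*(5 + 9/5))*(-1) = (21*(34/5))*(-1) = (714/5)*(-1) = -714/5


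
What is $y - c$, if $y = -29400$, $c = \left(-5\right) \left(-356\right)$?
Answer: $-31180$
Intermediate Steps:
$c = 1780$
$y - c = -29400 - 1780 = -31180$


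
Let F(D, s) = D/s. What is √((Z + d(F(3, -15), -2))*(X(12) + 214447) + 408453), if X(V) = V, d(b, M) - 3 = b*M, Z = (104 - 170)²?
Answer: 4*√1461439090/5 ≈ 30583.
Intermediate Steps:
Z = 4356 (Z = (-66)² = 4356)
d(b, M) = 3 + M*b (d(b, M) = 3 + b*M = 3 + M*b)
√((Z + d(F(3, -15), -2))*(X(12) + 214447) + 408453) = √((4356 + (3 - 6/(-15)))*(12 + 214447) + 408453) = √((4356 + (3 - 6*(-1)/15))*214459 + 408453) = √((4356 + (3 - 2*(-⅕)))*214459 + 408453) = √((4356 + (3 + ⅖))*214459 + 408453) = √((4356 + 17/5)*214459 + 408453) = √((21797/5)*214459 + 408453) = √(4674562823/5 + 408453) = √(4676605088/5) = 4*√1461439090/5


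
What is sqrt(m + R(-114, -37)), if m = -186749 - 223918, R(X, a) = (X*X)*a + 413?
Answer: I*sqrt(891106) ≈ 943.98*I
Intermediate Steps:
R(X, a) = 413 + a*X**2 (R(X, a) = X**2*a + 413 = a*X**2 + 413 = 413 + a*X**2)
m = -410667
sqrt(m + R(-114, -37)) = sqrt(-410667 + (413 - 37*(-114)**2)) = sqrt(-410667 + (413 - 37*12996)) = sqrt(-410667 + (413 - 480852)) = sqrt(-410667 - 480439) = sqrt(-891106) = I*sqrt(891106)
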